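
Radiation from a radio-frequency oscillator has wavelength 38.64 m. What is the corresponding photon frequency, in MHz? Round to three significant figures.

Since f = c/λ for a photon, f = 7.759e6 Hz.
Converting to MHz: f = 7.759 MHz ≈ 7.76 MHz.

7.76 MHz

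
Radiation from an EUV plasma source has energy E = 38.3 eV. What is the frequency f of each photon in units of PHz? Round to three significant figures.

(h = 6.62607015 × 10^-34 J·s, 1 eV = 1.602176634 × 10^-19 J.)
In SI units: E = 38.3 eV = 6.1363 × 10^-18 J.
Since f = E/h for a photon, f = 9.261 × 10^15 Hz.
Converting to PHz: f = 9.261 PHz ≈ 9.26 PHz.

9.26 PHz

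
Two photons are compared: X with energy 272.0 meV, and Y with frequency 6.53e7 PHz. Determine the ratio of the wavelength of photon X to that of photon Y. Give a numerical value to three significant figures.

9.93e8

λ_X = 4.558e-6 m (from energy = 272.0 meV, via λ = hc/E).
λ_Y = 4.591e-15 m (from frequency = 6.53e7 PHz, via λ = c/f).
Ratio = 4.558e-6 / 4.591e-15 = 9.93e8.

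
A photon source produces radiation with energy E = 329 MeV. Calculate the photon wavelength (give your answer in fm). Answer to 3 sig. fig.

3.77 fm

(h = 6.62607015·10^-34 J·s, c = 2.99792458·10^8 m/s, 1 eV = 1.602176634·10^-19 J.)
First convert: E = 329 MeV = 5.2712·10^-11 J.
Apply λ = hc/E: λ = 3.769·10^-15 m.
Converting to fm: λ = 3.769 fm ≈ 3.77 fm.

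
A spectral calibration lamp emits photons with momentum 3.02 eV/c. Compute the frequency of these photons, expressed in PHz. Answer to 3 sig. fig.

In SI units: p = 3.02 eV/c = 1.6140e-27 kg·m/s.
For a photon f = pc/h, so f = 7.302e14 Hz.
Converting to PHz: f = 0.7302 PHz ≈ 0.730 PHz.

0.730 PHz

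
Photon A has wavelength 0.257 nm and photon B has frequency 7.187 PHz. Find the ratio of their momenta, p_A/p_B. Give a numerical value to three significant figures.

p_A = 2.578 × 10^-24 kg·m/s (from wavelength = 0.257 nm, via p = h/λ).
p_B = 1.588 × 10^-26 kg·m/s (from frequency = 7.187 PHz, via p = hf/c).
Ratio = 2.578 × 10^-24 / 1.588 × 10^-26 = 162.

162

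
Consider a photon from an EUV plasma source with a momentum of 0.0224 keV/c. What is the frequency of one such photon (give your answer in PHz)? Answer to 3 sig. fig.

First convert: p = 0.0224 keV/c = 1.1971e-26 kg·m/s.
Apply f = pc/h: f = 5.416e15 Hz.
Converting to PHz: f = 5.416 PHz ≈ 5.42 PHz.

5.42 PHz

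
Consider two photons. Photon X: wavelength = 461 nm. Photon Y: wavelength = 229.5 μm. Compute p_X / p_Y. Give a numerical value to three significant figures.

498

p_X = 1.437 × 10^-27 kg·m/s (from wavelength = 461 nm, via p = h/λ).
p_Y = 2.887 × 10^-30 kg·m/s (from wavelength = 229.5 μm, via p = h/λ).
Ratio = 1.437 × 10^-27 / 2.887 × 10^-30 = 498.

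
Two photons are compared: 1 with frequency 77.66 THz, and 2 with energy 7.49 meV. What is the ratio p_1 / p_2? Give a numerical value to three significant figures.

p_1 = 1.716e-28 kg·m/s (from frequency = 77.66 THz, via p = hf/c).
p_2 = 4.003e-30 kg·m/s (from energy = 7.49 meV, via p = E/c).
Ratio = 1.716e-28 / 4.003e-30 = 42.9.

42.9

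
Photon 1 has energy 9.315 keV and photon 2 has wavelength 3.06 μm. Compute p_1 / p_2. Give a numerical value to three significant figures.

p_1 = 4.978e-24 kg·m/s (from energy = 9.315 keV, via p = E/c).
p_2 = 2.165e-28 kg·m/s (from wavelength = 3.06 μm, via p = h/λ).
Ratio = 4.978e-24 / 2.165e-28 = 2.30e4.

2.30e4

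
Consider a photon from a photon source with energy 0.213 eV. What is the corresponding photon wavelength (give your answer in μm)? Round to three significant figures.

5.82 μm

Take h = 6.62607015·10^-34 J·s, c = 2.99792458·10^8 m/s, 1 eV = 1.602176634·10^-19 J.
In SI units: E = 0.213 eV = 3.4126·10^-20 J.
Since λ = hc/E for a photon, λ = 5.821·10^-6 m.
Converting to μm: λ = 5.821 μm ≈ 5.82 μm.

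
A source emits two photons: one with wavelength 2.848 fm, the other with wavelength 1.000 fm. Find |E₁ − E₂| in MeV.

805 MeV

Using E = hc/λ: E₁ = 6.9749e-11 J, E₂ = 1.9864e-10 J.
|ΔE| = |6.9749e-11 − 1.9864e-10| = 1.29e-10 J = 805 MeV.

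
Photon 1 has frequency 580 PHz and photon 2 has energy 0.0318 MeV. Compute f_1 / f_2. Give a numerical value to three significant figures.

f_1 = 5.800 × 10^17 Hz (from frequency = 580 PHz, via f given directly).
f_2 = 7.689 × 10^18 Hz (from energy = 0.0318 MeV, via f = E/h).
Ratio = 5.800 × 10^17 / 7.689 × 10^18 = 0.0754.

0.0754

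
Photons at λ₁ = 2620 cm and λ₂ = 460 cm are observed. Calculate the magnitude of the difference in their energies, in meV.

Using E = hc/λ: E₁ = 7.582e-27 J, E₂ = 4.318e-26 J.
|ΔE| = |7.582e-27 − 4.318e-26| = 3.56e-26 J = 2.22e-4 meV.

2.22e-4 meV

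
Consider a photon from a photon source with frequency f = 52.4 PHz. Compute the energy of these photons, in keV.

Take h = 6.62607015e-34 J·s, 1 eV = 1.602176634e-19 J.
First convert: f = 52.4 PHz = 5.24e16 Hz.
Since E = hf for a photon, E = 3.472e-17 J.
Converting to keV: E = 0.2167 keV ≈ 0.217 keV.

0.217 keV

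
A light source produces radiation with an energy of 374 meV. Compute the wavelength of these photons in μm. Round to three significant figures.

3.32 μm

In SI units: E = 374 meV = 5.9921 × 10^-20 J.
Since λ = hc/E for a photon, λ = 3.315 × 10^-6 m.
Converting to μm: λ = 3.315 μm ≈ 3.32 μm.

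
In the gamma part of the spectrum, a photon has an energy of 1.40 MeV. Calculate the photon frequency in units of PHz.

Convert to SI: E = 1.40 MeV = 2.2430e-13 J.
The photon relation is f = E/h, giving f = 3.385e20 Hz.
Converting to PHz: f = 338500 PHz ≈ 3.39e5 PHz.

3.39e5 PHz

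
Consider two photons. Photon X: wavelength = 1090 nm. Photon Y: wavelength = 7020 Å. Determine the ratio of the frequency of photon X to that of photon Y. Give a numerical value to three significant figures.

f_X = 2.750e14 Hz (from wavelength = 1090 nm, via f = c/λ).
f_Y = 4.271e14 Hz (from wavelength = 7020 Å, via f = c/λ).
Ratio = 2.750e14 / 4.271e14 = 0.644.

0.644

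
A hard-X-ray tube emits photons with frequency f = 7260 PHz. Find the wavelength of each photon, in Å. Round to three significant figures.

0.413 Å

First convert: f = 7260 PHz = 7.26 × 10^18 Hz.
Since λ = c/f for a photon, λ = 4.129 × 10^-11 m.
Converting to Å: λ = 0.4129 Å ≈ 0.413 Å.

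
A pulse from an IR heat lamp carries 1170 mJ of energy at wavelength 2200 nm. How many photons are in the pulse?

Per-photon energy: E = 9.029e-20 J (from wavelength = 2200 nm).
N = E_total / E_photon = 1.17 J / 9.029e-20 J = 1.30e19.

1.30e19 photons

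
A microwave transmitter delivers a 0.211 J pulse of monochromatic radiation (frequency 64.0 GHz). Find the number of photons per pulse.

Per-photon energy: E = 4.241·10^-23 J (from frequency = 64.0 GHz).
N = E_total / E_photon = 0.211 J / 4.241·10^-23 J = 4.98·10^21.

4.98·10^21 photons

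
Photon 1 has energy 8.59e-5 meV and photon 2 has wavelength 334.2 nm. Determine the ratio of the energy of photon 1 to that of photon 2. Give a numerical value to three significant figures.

2.32e-8

E_1 = 1.376e-26 J (from energy = 8.59e-5 meV, via E given directly).
E_2 = 5.944e-19 J (from wavelength = 334.2 nm, via E = hc/λ).
Ratio = 1.376e-26 / 5.944e-19 = 2.32e-8.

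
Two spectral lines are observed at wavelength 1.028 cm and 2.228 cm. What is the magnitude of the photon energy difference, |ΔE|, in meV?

0.0650 meV

Using E = hc/λ: E₁ = 1.9323 × 10^-23 J, E₂ = 8.9158 × 10^-24 J.
|ΔE| = |1.9323 × 10^-23 − 8.9158 × 10^-24| = 1.04 × 10^-23 J = 0.0650 meV.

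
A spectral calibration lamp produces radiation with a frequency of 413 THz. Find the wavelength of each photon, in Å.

Convert to SI: f = 413 THz = 4.13 × 10^14 Hz.
The photon relation is λ = c/f, giving λ = 7.259 × 10^-7 m.
Converting to Å: λ = 7259 Å ≈ 7260 Å.

7260 Å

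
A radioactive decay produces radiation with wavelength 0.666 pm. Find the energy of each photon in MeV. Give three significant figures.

First convert: λ = 0.666 pm = 6.66e-13 m.
Apply E = hc/λ: E = 2.983e-13 J.
Converting to MeV: E = 1.862 MeV ≈ 1.86 MeV.

1.86 MeV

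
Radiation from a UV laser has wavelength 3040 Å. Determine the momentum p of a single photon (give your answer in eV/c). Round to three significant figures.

Convert to SI: λ = 3040 Å = 3.04e-7 m.
The photon relation is p = h/λ, giving p = 2.180e-27 kg·m/s.
Converting to eV/c: p = 4.078 eV/c ≈ 4.08 eV/c.

4.08 eV/c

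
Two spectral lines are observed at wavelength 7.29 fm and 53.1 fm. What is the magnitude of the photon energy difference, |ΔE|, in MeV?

Using E = hc/λ: E₁ = 2.725e-11 J, E₂ = 3.741e-12 J.
|ΔE| = |2.725e-11 − 3.741e-12| = 2.35e-11 J = 147 MeV.

147 MeV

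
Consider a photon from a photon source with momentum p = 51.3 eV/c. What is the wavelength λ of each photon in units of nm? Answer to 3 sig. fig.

Convert to SI: p = 51.3 eV/c = 2.7416 × 10^-26 kg·m/s.
Since λ = h/p for a photon, λ = 2.417 × 10^-8 m.
Converting to nm: λ = 24.17 nm ≈ 24.2 nm.

24.2 nm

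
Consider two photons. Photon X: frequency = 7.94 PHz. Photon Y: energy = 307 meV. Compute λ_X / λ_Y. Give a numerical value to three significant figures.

λ_X = 3.776·10^-8 m (from frequency = 7.94 PHz, via λ = c/f).
λ_Y = 4.039·10^-6 m (from energy = 307 meV, via λ = hc/E).
Ratio = 3.776·10^-8 / 4.039·10^-6 = 9.35·10^-3.

9.35·10^-3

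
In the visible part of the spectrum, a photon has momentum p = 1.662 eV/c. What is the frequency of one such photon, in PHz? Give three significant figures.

Use h = 6.62607015e-34 J·s, c = 2.99792458e8 m/s, 1 eV = 1.602176634e-19 J.
Convert to SI: p = 1.662 eV/c = 8.8822e-28 kg·m/s.
Apply f = pc/h: f = 4.019e14 Hz.
Converting to PHz: f = 0.4019 PHz ≈ 0.402 PHz.

0.402 PHz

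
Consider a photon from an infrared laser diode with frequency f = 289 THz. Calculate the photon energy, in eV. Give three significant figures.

1.20 eV

(h = 6.62607015e-34 J·s, 1 eV = 1.602176634e-19 J.)
First convert: f = 289 THz = 2.89e14 Hz.
Apply E = hf: E = 1.915e-19 J.
Converting to eV: E = 1.195 eV ≈ 1.20 eV.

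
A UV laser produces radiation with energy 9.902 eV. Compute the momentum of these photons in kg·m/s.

5.29·10^-27 kg·m/s

Take c = 2.99792458·10^8 m/s, 1 eV = 1.602176634·10^-19 J.
First convert: E = 9.902 eV = 1.5865·10^-18 J.
Since p = E/c for a photon, p = 5.292·10^-27 kg·m/s.
So p ≈ 5.29·10^-27 kg·m/s.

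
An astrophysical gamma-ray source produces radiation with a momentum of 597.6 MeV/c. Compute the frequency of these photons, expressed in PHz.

First convert: p = 597.6 MeV/c = 3.1937e-19 kg·m/s.
The photon relation is f = pc/h, giving f = 1.445e23 Hz.
Converting to PHz: f = 1.445e8 PHz ≈ 1.44e8 PHz.

1.44e8 PHz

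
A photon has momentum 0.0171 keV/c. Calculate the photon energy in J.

2.74 × 10^-18 J

(c = 2.99792458 × 10^8 m/s, 1 eV = 1.602176634 × 10^-19 J.)
First convert: p = 0.0171 keV/c = 9.1387 × 10^-27 kg·m/s.
The photon relation is E = pc, giving E = 2.740 × 10^-18 J.
So E ≈ 2.74 × 10^-18 J.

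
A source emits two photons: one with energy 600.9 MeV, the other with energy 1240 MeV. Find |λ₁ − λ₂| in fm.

Using λ = hc/E: λ₁ = 2.0633·10^-15 m, λ₂ = 9.9987·10^-16 m.
|Δλ| = |2.0633·10^-15 − 9.9987·10^-16| = 1.06·10^-15 m = 1.06 fm.

1.06 fm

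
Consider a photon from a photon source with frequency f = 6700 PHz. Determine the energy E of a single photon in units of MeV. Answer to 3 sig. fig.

0.0277 MeV

Use h = 6.62607015e-34 J·s, 1 eV = 1.602176634e-19 J.
First convert: f = 6700 PHz = 6.7e18 Hz.
The photon relation is E = hf, giving E = 4.439e-15 J.
Converting to MeV: E = 0.02771 MeV ≈ 0.0277 MeV.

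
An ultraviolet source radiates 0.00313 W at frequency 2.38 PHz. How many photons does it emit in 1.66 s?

3.29e15 photons

Total energy: E_total = P·t = 0.00313 × 1.66 = 0.005196 J.
Per-photon energy: E = 1.577e-18 J.
N = E_total / E_photon = 3.29e15.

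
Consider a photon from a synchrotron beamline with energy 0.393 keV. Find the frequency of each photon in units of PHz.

95.0 PHz

Convert to SI: E = 0.393 keV = 6.2966e-17 J.
For a photon f = E/h, so f = 9.503e16 Hz.
Converting to PHz: f = 95.03 PHz ≈ 95.0 PHz.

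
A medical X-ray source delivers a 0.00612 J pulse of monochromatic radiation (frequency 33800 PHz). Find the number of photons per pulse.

2.73e11 photons

Per-photon energy: E = 2.240e-14 J (from frequency = 33800 PHz).
N = E_total / E_photon = 0.00612 J / 2.240e-14 J = 2.73e11.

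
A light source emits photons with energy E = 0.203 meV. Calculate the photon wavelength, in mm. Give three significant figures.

In SI units: E = 0.203 meV = 3.2524e-23 J.
For a photon λ = hc/E, so λ = 0.006108 m.
Converting to mm: λ = 6.108 mm ≈ 6.11 mm.

6.11 mm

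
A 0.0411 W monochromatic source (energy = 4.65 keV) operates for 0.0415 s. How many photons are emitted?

2.29 × 10^12 photons

Total energy: E_total = P·t = 0.0411 × 0.0415 = 0.001706 J.
Per-photon energy: E = 7.450 × 10^-16 J.
N = E_total / E_photon = 2.29 × 10^12.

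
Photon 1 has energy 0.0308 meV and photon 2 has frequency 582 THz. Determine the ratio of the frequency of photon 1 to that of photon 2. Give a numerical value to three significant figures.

f_1 = 7.447 × 10^9 Hz (from energy = 0.0308 meV, via f = E/h).
f_2 = 5.820 × 10^14 Hz (from frequency = 582 THz, via f given directly).
Ratio = 7.447 × 10^9 / 5.820 × 10^14 = 1.28 × 10^-5.

1.28 × 10^-5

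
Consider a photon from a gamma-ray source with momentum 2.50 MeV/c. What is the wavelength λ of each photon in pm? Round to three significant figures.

0.496 pm

(h = 6.62607015 × 10^-34 J·s, c = 2.99792458 × 10^8 m/s, 1 eV = 1.602176634 × 10^-19 J.)
In SI units: p = 2.50 MeV/c = 1.3361 × 10^-21 kg·m/s.
For a photon λ = h/p, so λ = 4.959 × 10^-13 m.
Converting to pm: λ = 0.4959 pm ≈ 0.496 pm.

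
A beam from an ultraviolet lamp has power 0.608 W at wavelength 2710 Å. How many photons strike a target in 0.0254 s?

Total energy: E_total = P·t = 0.608 × 0.0254 = 0.01544 J.
Per-photon energy: E = 7.330e-19 J.
N = E_total / E_photon = 2.11e16.

2.11e16 photons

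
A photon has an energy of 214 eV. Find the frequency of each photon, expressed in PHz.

51.7 PHz

(h = 6.62607015e-34 J·s, 1 eV = 1.602176634e-19 J.)
Convert to SI: E = 214 eV = 3.4287e-17 J.
Since f = E/h for a photon, f = 5.174e16 Hz.
Converting to PHz: f = 51.74 PHz ≈ 51.7 PHz.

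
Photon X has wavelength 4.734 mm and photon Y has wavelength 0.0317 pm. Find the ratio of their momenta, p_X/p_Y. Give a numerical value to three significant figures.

6.70 × 10^-12

p_X = 1.400 × 10^-31 kg·m/s (from wavelength = 4.734 mm, via p = h/λ).
p_Y = 2.090 × 10^-20 kg·m/s (from wavelength = 0.0317 pm, via p = h/λ).
Ratio = 1.400 × 10^-31 / 2.090 × 10^-20 = 6.70 × 10^-12.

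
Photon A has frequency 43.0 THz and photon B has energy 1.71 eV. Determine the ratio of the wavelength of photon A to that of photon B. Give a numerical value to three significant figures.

λ_A = 6.972e-6 m (from frequency = 43.0 THz, via λ = c/f).
λ_B = 7.251e-7 m (from energy = 1.71 eV, via λ = hc/E).
Ratio = 6.972e-6 / 7.251e-7 = 9.62.

9.62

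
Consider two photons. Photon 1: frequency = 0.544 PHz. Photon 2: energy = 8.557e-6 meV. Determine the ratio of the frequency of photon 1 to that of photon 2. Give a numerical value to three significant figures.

f_1 = 5.440e14 Hz (from frequency = 0.544 PHz, via f given directly).
f_2 = 2.069e6 Hz (from energy = 8.557e-6 meV, via f = E/h).
Ratio = 5.440e14 / 2.069e6 = 2.63e8.

2.63e8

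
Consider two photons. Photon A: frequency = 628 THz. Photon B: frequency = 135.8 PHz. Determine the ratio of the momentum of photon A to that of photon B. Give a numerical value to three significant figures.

p_A = 1.388e-27 kg·m/s (from frequency = 628 THz, via p = hf/c).
p_B = 3.001e-25 kg·m/s (from frequency = 135.8 PHz, via p = hf/c).
Ratio = 1.388e-27 / 3.001e-25 = 4.62e-3.

4.62e-3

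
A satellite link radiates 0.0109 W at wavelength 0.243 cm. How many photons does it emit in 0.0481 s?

6.41e18 photons

Total energy: E_total = P·t = 0.0109 × 0.0481 = 5.243e-4 J.
Per-photon energy: E = 8.175e-23 J.
N = E_total / E_photon = 6.41e18.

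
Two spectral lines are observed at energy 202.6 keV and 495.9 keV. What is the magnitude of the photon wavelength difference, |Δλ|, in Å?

0.0362 Å

Using λ = hc/E: λ₁ = 6.1197 × 10^-12 m, λ₂ = 2.5002 × 10^-12 m.
|Δλ| = |6.1197 × 10^-12 − 2.5002 × 10^-12| = 3.62 × 10^-12 m = 0.0362 Å.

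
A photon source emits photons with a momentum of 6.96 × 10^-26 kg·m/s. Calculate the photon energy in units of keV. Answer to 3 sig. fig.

Use c = 2.99792458 × 10^8 m/s, 1 eV = 1.602176634 × 10^-19 J.
Apply E = pc: E = 2.087 × 10^-17 J.
Converting to keV: E = 0.1302 keV ≈ 0.130 keV.

0.130 keV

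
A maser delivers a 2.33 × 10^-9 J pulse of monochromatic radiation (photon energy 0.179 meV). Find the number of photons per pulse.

8.12 × 10^13 photons

Per-photon energy: E = 2.868 × 10^-23 J (from energy = 0.179 meV).
N = E_total / E_photon = 2.33 × 10^-9 J / 2.868 × 10^-23 J = 8.12 × 10^13.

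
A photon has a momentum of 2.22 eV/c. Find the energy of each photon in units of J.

Convert to SI: p = 2.22 eV/c = 1.1864e-27 kg·m/s.
The photon relation is E = pc, giving E = 3.557e-19 J.
So E ≈ 3.56e-19 J.

3.56e-19 J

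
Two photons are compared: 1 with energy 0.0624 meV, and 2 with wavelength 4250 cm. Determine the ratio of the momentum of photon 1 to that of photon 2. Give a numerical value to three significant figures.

p_1 = 3.335e-32 kg·m/s (from energy = 0.0624 meV, via p = E/c).
p_2 = 1.559e-35 kg·m/s (from wavelength = 4250 cm, via p = h/λ).
Ratio = 3.335e-32 / 1.559e-35 = 2140.

2140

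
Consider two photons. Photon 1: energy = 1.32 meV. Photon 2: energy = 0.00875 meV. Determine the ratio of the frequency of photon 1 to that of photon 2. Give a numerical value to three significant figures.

151

f_1 = 3.192e11 Hz (from energy = 1.32 meV, via f = E/h).
f_2 = 2.116e9 Hz (from energy = 0.00875 meV, via f = E/h).
Ratio = 3.192e11 / 2.116e9 = 151.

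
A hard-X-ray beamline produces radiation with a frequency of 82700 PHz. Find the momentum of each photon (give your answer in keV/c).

342 keV/c

Take h = 6.62607015e-34 J·s, c = 2.99792458e8 m/s, 1 eV = 1.602176634e-19 J.
In SI units: f = 82700 PHz = 8.27e19 Hz.
The photon relation is p = hf/c, giving p = 1.828e-22 kg·m/s.
Converting to keV/c: p = 342.0 keV/c ≈ 342 keV/c.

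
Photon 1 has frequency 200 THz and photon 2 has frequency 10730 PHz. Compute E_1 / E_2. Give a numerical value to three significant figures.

1.86·10^-5

E_1 = 1.325·10^-19 J (from frequency = 200 THz, via E = hf).
E_2 = 7.110·10^-15 J (from frequency = 10730 PHz, via E = hf).
Ratio = 1.325·10^-19 / 7.110·10^-15 = 1.86·10^-5.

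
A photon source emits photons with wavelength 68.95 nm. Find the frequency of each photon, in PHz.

Use c = 2.99792458e8 m/s.
In SI units: λ = 68.95 nm = 6.895e-8 m.
Since f = c/λ for a photon, f = 4.348e15 Hz.
Converting to PHz: f = 4.348 PHz ≈ 4.35 PHz.

4.35 PHz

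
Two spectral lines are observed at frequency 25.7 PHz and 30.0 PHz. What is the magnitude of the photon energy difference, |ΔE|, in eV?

17.8 eV

Using E = hf: E₁ = 1.703·10^-17 J, E₂ = 1.988·10^-17 J.
|ΔE| = |1.703·10^-17 − 1.988·10^-17| = 2.85·10^-18 J = 17.8 eV.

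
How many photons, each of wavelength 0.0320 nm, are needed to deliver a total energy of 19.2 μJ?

3.09e9 photons

Per-photon energy: E = 6.208e-15 J (from wavelength = 0.0320 nm).
N = E_total / E_photon = 1.92e-5 J / 6.208e-15 J = 3.09e9.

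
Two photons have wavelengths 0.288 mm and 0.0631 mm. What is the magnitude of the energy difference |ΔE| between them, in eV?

Using E = hc/λ: E₁ = 6.897·10^-22 J, E₂ = 3.148·10^-21 J.
|ΔE| = |6.897·10^-22 − 3.148·10^-21| = 2.46·10^-21 J = 0.0153 eV.

0.0153 eV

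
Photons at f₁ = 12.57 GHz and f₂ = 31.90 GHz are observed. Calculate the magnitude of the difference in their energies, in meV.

Using E = hf: E₁ = 8.3290 × 10^-24 J, E₂ = 2.1137 × 10^-23 J.
|ΔE| = |8.3290 × 10^-24 − 2.1137 × 10^-23| = 1.28 × 10^-23 J = 0.0799 meV.

0.0799 meV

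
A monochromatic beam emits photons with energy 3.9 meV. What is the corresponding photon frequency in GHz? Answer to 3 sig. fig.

Convert to SI: E = 3.9 meV = 6.2485e-22 J.
For a photon f = E/h, so f = 9.430e11 Hz.
Converting to GHz: f = 943.0 GHz ≈ 943 GHz.

943 GHz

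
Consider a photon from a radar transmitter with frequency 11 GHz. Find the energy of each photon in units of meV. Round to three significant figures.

0.0455 meV

Use h = 6.62607015e-34 J·s, 1 eV = 1.602176634e-19 J.
Convert to SI: f = 11 GHz = 1.1e10 Hz.
Apply E = hf: E = 7.289e-24 J.
Converting to meV: E = 0.04549 meV ≈ 0.0455 meV.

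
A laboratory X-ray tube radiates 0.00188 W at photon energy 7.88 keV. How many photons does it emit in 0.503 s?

7.49e11 photons

Total energy: E_total = P·t = 0.00188 × 0.503 = 9.456e-4 J.
Per-photon energy: E = 1.263e-15 J.
N = E_total / E_photon = 7.49e11.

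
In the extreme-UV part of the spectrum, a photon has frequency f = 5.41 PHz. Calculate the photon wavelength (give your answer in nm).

Use c = 2.99792458 × 10^8 m/s.
First convert: f = 5.41 PHz = 5.41 × 10^15 Hz.
The photon relation is λ = c/f, giving λ = 5.541 × 10^-8 m.
Converting to nm: λ = 55.41 nm ≈ 55.4 nm.

55.4 nm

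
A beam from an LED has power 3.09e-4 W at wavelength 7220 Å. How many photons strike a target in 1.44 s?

Total energy: E_total = P·t = 3.09e-4 × 1.44 = 4.450e-4 J.
Per-photon energy: E = 2.751e-19 J.
N = E_total / E_photon = 1.62e15.

1.62e15 photons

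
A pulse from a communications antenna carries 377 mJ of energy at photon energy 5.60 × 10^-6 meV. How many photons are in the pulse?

Per-photon energy: E = 8.972 × 10^-28 J (from energy = 5.60 × 10^-6 meV).
N = E_total / E_photon = 0.377 J / 8.972 × 10^-28 J = 4.20 × 10^26.

4.20 × 10^26 photons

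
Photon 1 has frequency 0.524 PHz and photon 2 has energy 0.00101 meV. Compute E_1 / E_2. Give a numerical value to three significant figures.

E_1 = 3.472 × 10^-19 J (from frequency = 0.524 PHz, via E = hf).
E_2 = 1.618 × 10^-25 J (from energy = 0.00101 meV, via E given directly).
Ratio = 3.472 × 10^-19 / 1.618 × 10^-25 = 2.15 × 10^6.

2.15 × 10^6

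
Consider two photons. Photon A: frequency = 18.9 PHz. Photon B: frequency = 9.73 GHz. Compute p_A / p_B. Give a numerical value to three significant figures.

p_A = 4.177 × 10^-26 kg·m/s (from frequency = 18.9 PHz, via p = hf/c).
p_B = 2.151 × 10^-32 kg·m/s (from frequency = 9.73 GHz, via p = hf/c).
Ratio = 4.177 × 10^-26 / 2.151 × 10^-32 = 1.94 × 10^6.

1.94 × 10^6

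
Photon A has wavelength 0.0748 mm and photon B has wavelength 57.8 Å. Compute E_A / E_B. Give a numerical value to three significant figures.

E_A = 2.656e-21 J (from wavelength = 0.0748 mm, via E = hc/λ).
E_B = 3.437e-17 J (from wavelength = 57.8 Å, via E = hc/λ).
Ratio = 2.656e-21 / 3.437e-17 = 7.73e-5.

7.73e-5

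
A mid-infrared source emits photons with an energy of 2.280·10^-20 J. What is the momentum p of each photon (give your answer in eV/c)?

0.142 eV/c

(c = 2.99792458·10^8 m/s, 1 eV = 1.602176634·10^-19 J.)
Since p = E/c for a photon, p = 7.605·10^-29 kg·m/s.
Converting to eV/c: p = 0.1423 eV/c ≈ 0.142 eV/c.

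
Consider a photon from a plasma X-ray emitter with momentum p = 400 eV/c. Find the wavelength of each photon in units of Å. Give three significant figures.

(h = 6.62607015·10^-34 J·s, c = 2.99792458·10^8 m/s, 1 eV = 1.602176634·10^-19 J.)
First convert: p = 400 eV/c = 2.1377·10^-25 kg·m/s.
For a photon λ = h/p, so λ = 3.100·10^-9 m.
Converting to Å: λ = 31.00 Å ≈ 31.0 Å.

31.0 Å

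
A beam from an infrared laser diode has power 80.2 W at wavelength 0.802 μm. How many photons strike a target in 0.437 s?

1.41e20 photons

Total energy: E_total = P·t = 80.2 × 0.437 = 35.05 J.
Per-photon energy: E = 2.477e-19 J.
N = E_total / E_photon = 1.41e20.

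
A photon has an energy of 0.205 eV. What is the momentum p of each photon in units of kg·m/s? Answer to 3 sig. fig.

Convert to SI: E = 0.205 eV = 3.2845·10^-20 J.
Apply p = E/c: p = 1.096·10^-28 kg·m/s.
So p ≈ 1.10·10^-28 kg·m/s.

1.10·10^-28 kg·m/s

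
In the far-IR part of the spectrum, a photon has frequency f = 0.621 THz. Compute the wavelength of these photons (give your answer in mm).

Use c = 2.99792458 × 10^8 m/s.
In SI units: f = 0.621 THz = 6.21 × 10^11 Hz.
Apply λ = c/f: λ = 4.828 × 10^-4 m.
Converting to mm: λ = 0.4828 mm ≈ 0.483 mm.

0.483 mm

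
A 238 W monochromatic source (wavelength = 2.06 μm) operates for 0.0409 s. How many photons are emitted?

1.01e20 photons

Total energy: E_total = P·t = 238 × 0.0409 = 9.734 J.
Per-photon energy: E = 9.643e-20 J.
N = E_total / E_photon = 1.01e20.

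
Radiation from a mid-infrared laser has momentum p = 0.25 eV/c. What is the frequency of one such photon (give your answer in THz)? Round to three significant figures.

60.4 THz

Convert to SI: p = 0.25 eV/c = 1.3361 × 10^-28 kg·m/s.
Since f = pc/h for a photon, f = 6.045 × 10^13 Hz.
Converting to THz: f = 60.45 THz ≈ 60.4 THz.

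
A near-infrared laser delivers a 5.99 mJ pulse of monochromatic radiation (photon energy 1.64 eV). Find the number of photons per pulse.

2.28·10^16 photons

Per-photon energy: E = 2.628·10^-19 J (from energy = 1.64 eV).
N = E_total / E_photon = 0.00599 J / 2.628·10^-19 J = 2.28·10^16.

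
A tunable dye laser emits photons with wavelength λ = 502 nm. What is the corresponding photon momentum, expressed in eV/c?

2.47 eV/c

Take h = 6.62607015e-34 J·s, c = 2.99792458e8 m/s, 1 eV = 1.602176634e-19 J.
Convert to SI: λ = 502 nm = 5.02e-7 m.
Apply p = h/λ: p = 1.320e-27 kg·m/s.
Converting to eV/c: p = 2.470 eV/c ≈ 2.47 eV/c.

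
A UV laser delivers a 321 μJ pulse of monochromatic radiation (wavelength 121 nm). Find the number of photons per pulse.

1.96e14 photons

Per-photon energy: E = 1.642e-18 J (from wavelength = 121 nm).
N = E_total / E_photon = 3.21e-4 J / 1.642e-18 J = 1.96e14.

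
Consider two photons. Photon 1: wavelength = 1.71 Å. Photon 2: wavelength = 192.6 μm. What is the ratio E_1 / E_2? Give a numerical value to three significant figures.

E_1 = 1.162 × 10^-15 J (from wavelength = 1.71 Å, via E = hc/λ).
E_2 = 1.031 × 10^-21 J (from wavelength = 192.6 μm, via E = hc/λ).
Ratio = 1.162 × 10^-15 / 1.031 × 10^-21 = 1.13 × 10^6.

1.13 × 10^6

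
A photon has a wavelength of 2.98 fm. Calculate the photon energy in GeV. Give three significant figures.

Take h = 6.62607015 × 10^-34 J·s, c = 2.99792458 × 10^8 m/s, 1 eV = 1.602176634 × 10^-19 J.
In SI units: λ = 2.98 fm = 2.98 × 10^-15 m.
The photon relation is E = hc/λ, giving E = 6.666 × 10^-11 J.
Converting to GeV: E = 0.4161 GeV ≈ 0.416 GeV.

0.416 GeV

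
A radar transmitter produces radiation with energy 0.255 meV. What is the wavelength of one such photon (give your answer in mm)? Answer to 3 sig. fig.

4.86 mm

First convert: E = 0.255 meV = 4.0856 × 10^-23 J.
For a photon λ = hc/E, so λ = 0.004862 m.
Converting to mm: λ = 4.862 mm ≈ 4.86 mm.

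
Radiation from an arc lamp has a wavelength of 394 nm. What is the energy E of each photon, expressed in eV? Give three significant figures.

3.15 eV

Use h = 6.62607015e-34 J·s, c = 2.99792458e8 m/s, 1 eV = 1.602176634e-19 J.
Convert to SI: λ = 394 nm = 3.94e-7 m.
Since E = hc/λ for a photon, E = 5.042e-19 J.
Converting to eV: E = 3.147 eV ≈ 3.15 eV.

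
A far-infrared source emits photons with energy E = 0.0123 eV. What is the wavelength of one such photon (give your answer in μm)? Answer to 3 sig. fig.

Use h = 6.62607015 × 10^-34 J·s, c = 2.99792458 × 10^8 m/s, 1 eV = 1.602176634 × 10^-19 J.
First convert: E = 0.0123 eV = 1.9707 × 10^-21 J.
Since λ = hc/E for a photon, λ = 1.008 × 10^-4 m.
Converting to μm: λ = 100.8 μm ≈ 101 μm.

101 μm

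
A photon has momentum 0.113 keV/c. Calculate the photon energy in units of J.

Convert to SI: p = 0.113 keV/c = 6.0390e-26 kg·m/s.
For a photon E = pc, so E = 1.810e-17 J.
So E ≈ 1.81e-17 J.

1.81e-17 J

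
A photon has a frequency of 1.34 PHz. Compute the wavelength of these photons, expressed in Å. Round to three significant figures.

2240 Å

First convert: f = 1.34 PHz = 1.34 × 10^15 Hz.
The photon relation is λ = c/f, giving λ = 2.237 × 10^-7 m.
Converting to Å: λ = 2237 Å ≈ 2240 Å.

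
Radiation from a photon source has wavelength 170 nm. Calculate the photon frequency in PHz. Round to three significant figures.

In SI units: λ = 170 nm = 1.70e-7 m.
For a photon f = c/λ, so f = 1.763e15 Hz.
Converting to PHz: f = 1.763 PHz ≈ 1.76 PHz.

1.76 PHz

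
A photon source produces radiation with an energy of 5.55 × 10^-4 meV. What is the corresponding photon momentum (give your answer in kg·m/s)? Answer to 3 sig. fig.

In SI units: E = 5.55 × 10^-4 meV = 8.8921 × 10^-26 J.
The photon relation is p = E/c, giving p = 2.966 × 10^-34 kg·m/s.
So p ≈ 2.97 × 10^-34 kg·m/s.

2.97 × 10^-34 kg·m/s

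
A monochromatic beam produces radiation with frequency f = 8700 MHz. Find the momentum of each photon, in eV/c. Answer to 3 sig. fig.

Use h = 6.62607015 × 10^-34 J·s, c = 2.99792458 × 10^8 m/s, 1 eV = 1.602176634 × 10^-19 J.
In SI units: f = 8700 MHz = 8.7 × 10^9 Hz.
Apply p = hf/c: p = 1.923 × 10^-32 kg·m/s.
Converting to eV/c: p = 3.598 × 10^-5 eV/c ≈ 3.60 × 10^-5 eV/c.

3.60 × 10^-5 eV/c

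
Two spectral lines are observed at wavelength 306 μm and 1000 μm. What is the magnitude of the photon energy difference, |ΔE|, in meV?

Using E = hc/λ: E₁ = 6.492 × 10^-22 J, E₂ = 1.986 × 10^-22 J.
|ΔE| = |6.492 × 10^-22 − 1.986 × 10^-22| = 4.51 × 10^-22 J = 2.81 meV.

2.81 meV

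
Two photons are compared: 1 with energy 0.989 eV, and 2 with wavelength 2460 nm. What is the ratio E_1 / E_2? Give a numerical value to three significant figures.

E_1 = 1.585·10^-19 J (from energy = 0.989 eV, via E given directly).
E_2 = 8.075·10^-20 J (from wavelength = 2460 nm, via E = hc/λ).
Ratio = 1.585·10^-19 / 8.075·10^-20 = 1.96.

1.96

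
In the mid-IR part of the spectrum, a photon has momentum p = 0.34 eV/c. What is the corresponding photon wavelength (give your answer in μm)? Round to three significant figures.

3.65 μm

Use h = 6.62607015e-34 J·s, c = 2.99792458e8 m/s, 1 eV = 1.602176634e-19 J.
Convert to SI: p = 0.34 eV/c = 1.8171e-28 kg·m/s.
For a photon λ = h/p, so λ = 3.647e-6 m.
Converting to μm: λ = 3.647 μm ≈ 3.65 μm.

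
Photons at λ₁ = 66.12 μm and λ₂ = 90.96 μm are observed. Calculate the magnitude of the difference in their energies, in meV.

5.12 meV

Using E = hc/λ: E₁ = 3.0043e-21 J, E₂ = 2.1839e-21 J.
|ΔE| = |3.0043e-21 − 2.1839e-21| = 8.20e-22 J = 5.12 meV.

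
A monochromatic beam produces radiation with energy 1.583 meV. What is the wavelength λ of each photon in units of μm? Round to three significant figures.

Use h = 6.62607015·10^-34 J·s, c = 2.99792458·10^8 m/s, 1 eV = 1.602176634·10^-19 J.
Convert to SI: E = 1.583 meV = 2.5362·10^-22 J.
The photon relation is λ = hc/E, giving λ = 7.832·10^-4 m.
Converting to μm: λ = 783.2 μm ≈ 783 μm.

783 μm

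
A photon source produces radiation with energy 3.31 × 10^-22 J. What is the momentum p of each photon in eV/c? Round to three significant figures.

2.07 × 10^-3 eV/c

Use c = 2.99792458 × 10^8 m/s, 1 eV = 1.602176634 × 10^-19 J.
For a photon p = E/c, so p = 1.104 × 10^-30 kg·m/s.
Converting to eV/c: p = 0.002066 eV/c ≈ 2.07 × 10^-3 eV/c.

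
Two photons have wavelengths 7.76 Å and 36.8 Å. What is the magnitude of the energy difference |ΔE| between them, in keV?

Using E = hc/λ: E₁ = 2.560·10^-16 J, E₂ = 5.398·10^-17 J.
|ΔE| = |2.560·10^-16 − 5.398·10^-17| = 2.02·10^-16 J = 1.26 keV.

1.26 keV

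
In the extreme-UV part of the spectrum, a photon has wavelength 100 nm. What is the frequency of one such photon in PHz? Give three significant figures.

3.00 PHz

In SI units: λ = 100 nm = 1.0 × 10^-7 m.
Apply f = c/λ: f = 2.998 × 10^15 Hz.
Converting to PHz: f = 2.998 PHz ≈ 3.00 PHz.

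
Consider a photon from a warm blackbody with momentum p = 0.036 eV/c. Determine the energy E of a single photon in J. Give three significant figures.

5.77 × 10^-21 J

First convert: p = 0.036 eV/c = 1.9239 × 10^-29 kg·m/s.
Apply E = pc: E = 5.768 × 10^-21 J.
So E ≈ 5.77 × 10^-21 J.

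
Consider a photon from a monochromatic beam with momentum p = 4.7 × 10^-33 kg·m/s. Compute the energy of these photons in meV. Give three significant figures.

8.79 × 10^-3 meV

(c = 2.99792458 × 10^8 m/s, 1 eV = 1.602176634 × 10^-19 J.)
Since E = pc for a photon, E = 1.409 × 10^-24 J.
Converting to meV: E = 0.008794 meV ≈ 8.79 × 10^-3 meV.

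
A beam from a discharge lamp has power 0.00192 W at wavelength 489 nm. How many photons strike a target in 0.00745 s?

Total energy: E_total = P·t = 0.00192 × 0.00745 = 1.430e-5 J.
Per-photon energy: E = 4.062e-19 J.
N = E_total / E_photon = 3.52e13.

3.52e13 photons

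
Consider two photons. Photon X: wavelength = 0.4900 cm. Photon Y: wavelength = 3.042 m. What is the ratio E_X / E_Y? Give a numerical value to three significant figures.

621

E_X = 4.054 × 10^-23 J (from wavelength = 0.4900 cm, via E = hc/λ).
E_Y = 6.530 × 10^-26 J (from wavelength = 3.042 m, via E = hc/λ).
Ratio = 4.054 × 10^-23 / 6.530 × 10^-26 = 621.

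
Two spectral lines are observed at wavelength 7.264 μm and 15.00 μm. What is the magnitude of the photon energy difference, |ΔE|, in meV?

Using E = hc/λ: E₁ = 2.7346e-20 J, E₂ = 1.3243e-20 J.
|ΔE| = |2.7346e-20 − 1.3243e-20| = 1.41e-20 J = 88.0 meV.

88.0 meV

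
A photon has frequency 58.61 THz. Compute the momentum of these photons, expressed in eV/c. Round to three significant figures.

0.242 eV/c

First convert: f = 58.61 THz = 5.861 × 10^13 Hz.
Apply p = hf/c: p = 1.295 × 10^-28 kg·m/s.
Converting to eV/c: p = 0.2424 eV/c ≈ 0.242 eV/c.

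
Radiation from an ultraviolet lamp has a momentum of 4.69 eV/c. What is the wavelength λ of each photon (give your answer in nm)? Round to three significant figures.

264 nm

Take h = 6.62607015 × 10^-34 J·s, c = 2.99792458 × 10^8 m/s, 1 eV = 1.602176634 × 10^-19 J.
In SI units: p = 4.69 eV/c = 2.5065 × 10^-27 kg·m/s.
The photon relation is λ = h/p, giving λ = 2.644 × 10^-7 m.
Converting to nm: λ = 264.4 nm ≈ 264 nm.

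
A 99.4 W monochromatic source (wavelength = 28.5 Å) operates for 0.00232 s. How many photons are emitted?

3.31e15 photons

Total energy: E_total = P·t = 99.4 × 0.00232 = 0.2306 J.
Per-photon energy: E = 6.970e-17 J.
N = E_total / E_photon = 3.31e15.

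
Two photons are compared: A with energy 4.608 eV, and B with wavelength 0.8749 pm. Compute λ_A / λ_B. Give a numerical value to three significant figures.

λ_A = 2.691e-7 m (from energy = 4.608 eV, via λ = hc/E).
λ_B = 8.749e-13 m (from wavelength = 0.8749 pm, via λ given directly).
Ratio = 2.691e-7 / 8.749e-13 = 3.08e5.

3.08e5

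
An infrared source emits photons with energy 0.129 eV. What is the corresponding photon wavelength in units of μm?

Convert to SI: E = 0.129 eV = 2.0668 × 10^-20 J.
Apply λ = hc/E: λ = 9.611 × 10^-6 m.
Converting to μm: λ = 9.611 μm ≈ 9.61 μm.

9.61 μm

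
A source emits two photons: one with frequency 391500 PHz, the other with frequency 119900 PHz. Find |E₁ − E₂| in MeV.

1.12 MeV

Using E = hf: E₁ = 2.5941e-13 J, E₂ = 7.9447e-14 J.
|ΔE| = |2.5941e-13 − 7.9447e-14| = 1.80e-13 J = 1.12 MeV.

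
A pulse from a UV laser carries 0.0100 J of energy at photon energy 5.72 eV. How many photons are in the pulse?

1.09 × 10^16 photons

Per-photon energy: E = 9.164 × 10^-19 J (from energy = 5.72 eV).
N = E_total / E_photon = 0.0100 J / 9.164 × 10^-19 J = 1.09 × 10^16.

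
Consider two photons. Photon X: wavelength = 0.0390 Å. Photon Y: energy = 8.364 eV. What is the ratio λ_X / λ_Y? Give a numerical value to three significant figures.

2.63 × 10^-5

λ_X = 3.900 × 10^-12 m (from wavelength = 0.0390 Å, via λ given directly).
λ_Y = 1.482 × 10^-7 m (from energy = 8.364 eV, via λ = hc/E).
Ratio = 3.900 × 10^-12 / 1.482 × 10^-7 = 2.63 × 10^-5.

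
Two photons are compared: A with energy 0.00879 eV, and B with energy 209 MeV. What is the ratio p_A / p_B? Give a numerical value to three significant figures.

4.21 × 10^-11

p_A = 4.698 × 10^-30 kg·m/s (from energy = 0.00879 eV, via p = E/c).
p_B = 1.117 × 10^-19 kg·m/s (from energy = 209 MeV, via p = E/c).
Ratio = 4.698 × 10^-30 / 1.117 × 10^-19 = 4.21 × 10^-11.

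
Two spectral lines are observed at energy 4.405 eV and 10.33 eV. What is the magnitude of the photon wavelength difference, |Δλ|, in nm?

161 nm

Using λ = hc/E: λ₁ = 2.8146·10^-7 m, λ₂ = 1.2002·10^-7 m.
|Δλ| = |2.8146·10^-7 − 1.2002·10^-7| = 1.61·10^-7 m = 161 nm.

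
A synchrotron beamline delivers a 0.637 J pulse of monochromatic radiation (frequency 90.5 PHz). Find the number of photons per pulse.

Per-photon energy: E = 5.997·10^-17 J (from frequency = 90.5 PHz).
N = E_total / E_photon = 0.637 J / 5.997·10^-17 J = 1.06·10^16.

1.06·10^16 photons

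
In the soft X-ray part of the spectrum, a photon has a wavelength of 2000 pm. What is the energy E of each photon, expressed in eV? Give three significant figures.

First convert: λ = 2000 pm = 2.0 × 10^-9 m.
Apply E = hc/λ: E = 9.932 × 10^-17 J.
Converting to eV: E = 619.9 eV ≈ 620 eV.

620 eV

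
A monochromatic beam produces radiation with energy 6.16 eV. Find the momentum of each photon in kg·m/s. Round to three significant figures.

Take c = 2.99792458e8 m/s, 1 eV = 1.602176634e-19 J.
First convert: E = 6.16 eV = 9.8694e-19 J.
For a photon p = E/c, so p = 3.292e-27 kg·m/s.
So p ≈ 3.29e-27 kg·m/s.

3.29e-27 kg·m/s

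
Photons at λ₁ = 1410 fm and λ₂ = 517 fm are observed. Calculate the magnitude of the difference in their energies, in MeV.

Using E = hc/λ: E₁ = 1.409 × 10^-13 J, E₂ = 3.842 × 10^-13 J.
|ΔE| = |1.409 × 10^-13 − 3.842 × 10^-13| = 2.43 × 10^-13 J = 1.52 MeV.

1.52 MeV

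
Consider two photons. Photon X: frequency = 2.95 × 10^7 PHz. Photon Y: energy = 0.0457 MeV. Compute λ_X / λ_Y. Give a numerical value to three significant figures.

λ_X = 1.016 × 10^-14 m (from frequency = 2.95 × 10^7 PHz, via λ = c/f).
λ_Y = 2.713 × 10^-11 m (from energy = 0.0457 MeV, via λ = hc/E).
Ratio = 1.016 × 10^-14 / 2.713 × 10^-11 = 3.75 × 10^-4.

3.75 × 10^-4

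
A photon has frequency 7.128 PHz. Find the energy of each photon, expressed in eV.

Convert to SI: f = 7.128 PHz = 7.128e15 Hz.
The photon relation is E = hf, giving E = 4.723e-18 J.
Converting to eV: E = 29.48 eV ≈ 29.5 eV.

29.5 eV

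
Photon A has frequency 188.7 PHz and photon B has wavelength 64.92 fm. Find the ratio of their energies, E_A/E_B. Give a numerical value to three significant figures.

E_A = 1.250e-16 J (from frequency = 188.7 PHz, via E = hf).
E_B = 3.060e-12 J (from wavelength = 64.92 fm, via E = hc/λ).
Ratio = 1.250e-16 / 3.060e-12 = 4.09e-5.

4.09e-5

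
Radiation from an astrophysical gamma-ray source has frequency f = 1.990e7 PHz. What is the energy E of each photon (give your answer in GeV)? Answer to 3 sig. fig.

0.0823 GeV

Use h = 6.62607015e-34 J·s, 1 eV = 1.602176634e-19 J.
First convert: f = 1.990e7 PHz = 1.990e22 Hz.
For a photon E = hf, so E = 1.319e-11 J.
Converting to GeV: E = 0.08230 GeV ≈ 0.0823 GeV.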